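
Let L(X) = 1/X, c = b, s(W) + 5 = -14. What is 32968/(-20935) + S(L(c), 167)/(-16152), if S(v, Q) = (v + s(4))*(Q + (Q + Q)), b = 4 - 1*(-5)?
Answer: -501576379/507213180 ≈ -0.98889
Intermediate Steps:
s(W) = -19 (s(W) = -5 - 14 = -19)
b = 9 (b = 4 + 5 = 9)
c = 9
S(v, Q) = 3*Q*(-19 + v) (S(v, Q) = (v - 19)*(Q + (Q + Q)) = (-19 + v)*(Q + 2*Q) = (-19 + v)*(3*Q) = 3*Q*(-19 + v))
32968/(-20935) + S(L(c), 167)/(-16152) = 32968/(-20935) + (3*167*(-19 + 1/9))/(-16152) = 32968*(-1/20935) + (3*167*(-19 + 1/9))*(-1/16152) = -32968/20935 + (3*167*(-170/9))*(-1/16152) = -32968/20935 - 28390/3*(-1/16152) = -32968/20935 + 14195/24228 = -501576379/507213180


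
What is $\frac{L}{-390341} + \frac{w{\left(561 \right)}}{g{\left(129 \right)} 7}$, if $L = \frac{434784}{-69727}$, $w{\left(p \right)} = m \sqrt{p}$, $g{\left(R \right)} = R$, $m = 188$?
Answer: $\frac{62112}{3888186701} + \frac{188 \sqrt{561}}{903} \approx 4.9312$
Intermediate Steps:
$w{\left(p \right)} = 188 \sqrt{p}$
$L = - \frac{62112}{9961}$ ($L = 434784 \left(- \frac{1}{69727}\right) = - \frac{62112}{9961} \approx -6.2355$)
$\frac{L}{-390341} + \frac{w{\left(561 \right)}}{g{\left(129 \right)} 7} = - \frac{62112}{9961 \left(-390341\right)} + \frac{188 \sqrt{561}}{129 \cdot 7} = \left(- \frac{62112}{9961}\right) \left(- \frac{1}{390341}\right) + \frac{188 \sqrt{561}}{903} = \frac{62112}{3888186701} + 188 \sqrt{561} \cdot \frac{1}{903} = \frac{62112}{3888186701} + \frac{188 \sqrt{561}}{903}$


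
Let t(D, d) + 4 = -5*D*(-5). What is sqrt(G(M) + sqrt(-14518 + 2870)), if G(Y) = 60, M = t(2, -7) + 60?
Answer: 2*sqrt(15 + 2*I*sqrt(182)) ≈ 9.5782 + 5.6339*I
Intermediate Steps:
t(D, d) = -4 + 25*D (t(D, d) = -4 - 5*D*(-5) = -4 + 25*D)
M = 106 (M = (-4 + 25*2) + 60 = (-4 + 50) + 60 = 46 + 60 = 106)
sqrt(G(M) + sqrt(-14518 + 2870)) = sqrt(60 + sqrt(-14518 + 2870)) = sqrt(60 + sqrt(-11648)) = sqrt(60 + 8*I*sqrt(182))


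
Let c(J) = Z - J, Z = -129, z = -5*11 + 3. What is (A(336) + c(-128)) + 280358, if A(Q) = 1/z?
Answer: 14578563/52 ≈ 2.8036e+5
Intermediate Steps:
z = -52 (z = -55 + 3 = -52)
c(J) = -129 - J
A(Q) = -1/52 (A(Q) = 1/(-52) = -1/52)
(A(336) + c(-128)) + 280358 = (-1/52 + (-129 - 1*(-128))) + 280358 = (-1/52 + (-129 + 128)) + 280358 = (-1/52 - 1) + 280358 = -53/52 + 280358 = 14578563/52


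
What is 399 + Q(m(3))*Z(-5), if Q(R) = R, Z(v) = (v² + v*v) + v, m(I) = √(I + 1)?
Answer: 489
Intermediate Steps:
m(I) = √(1 + I)
Z(v) = v + 2*v² (Z(v) = (v² + v²) + v = 2*v² + v = v + 2*v²)
399 + Q(m(3))*Z(-5) = 399 + √(1 + 3)*(-5*(1 + 2*(-5))) = 399 + √4*(-5*(1 - 10)) = 399 + 2*(-5*(-9)) = 399 + 2*45 = 399 + 90 = 489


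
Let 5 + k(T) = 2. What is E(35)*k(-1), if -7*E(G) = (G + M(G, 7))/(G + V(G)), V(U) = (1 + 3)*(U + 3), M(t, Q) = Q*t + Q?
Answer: 123/187 ≈ 0.65775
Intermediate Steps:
M(t, Q) = Q + Q*t
k(T) = -3 (k(T) = -5 + 2 = -3)
V(U) = 12 + 4*U (V(U) = 4*(3 + U) = 12 + 4*U)
E(G) = -(7 + 8*G)/(7*(12 + 5*G)) (E(G) = -(G + 7*(1 + G))/(7*(G + (12 + 4*G))) = -(G + (7 + 7*G))/(7*(12 + 5*G)) = -(7 + 8*G)/(7*(12 + 5*G)))
E(35)*k(-1) = ((-7 - 8*35)/(7*(12 + 5*35)))*(-3) = ((-7 - 280)/(7*(12 + 175)))*(-3) = ((1/7)*(-287)/187)*(-3) = ((1/7)*(1/187)*(-287))*(-3) = -41/187*(-3) = 123/187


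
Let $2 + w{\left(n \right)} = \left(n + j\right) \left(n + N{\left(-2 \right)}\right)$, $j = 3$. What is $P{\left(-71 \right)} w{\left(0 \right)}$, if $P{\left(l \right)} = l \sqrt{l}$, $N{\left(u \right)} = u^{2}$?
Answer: $- 710 i \sqrt{71} \approx - 5982.6 i$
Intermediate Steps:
$P{\left(l \right)} = l^{\frac{3}{2}}$
$w{\left(n \right)} = -2 + \left(3 + n\right) \left(4 + n\right)$ ($w{\left(n \right)} = -2 + \left(n + 3\right) \left(n + \left(-2\right)^{2}\right) = -2 + \left(3 + n\right) \left(n + 4\right) = -2 + \left(3 + n\right) \left(4 + n\right)$)
$P{\left(-71 \right)} w{\left(0 \right)} = \left(-71\right)^{\frac{3}{2}} \left(10 + 0^{2} + 7 \cdot 0\right) = - 71 i \sqrt{71} \left(10 + 0 + 0\right) = - 71 i \sqrt{71} \cdot 10 = - 710 i \sqrt{71}$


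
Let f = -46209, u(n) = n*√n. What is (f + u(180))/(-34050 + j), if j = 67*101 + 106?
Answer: 15403/9059 - 360*√5/9059 ≈ 1.6114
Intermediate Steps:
u(n) = n^(3/2)
j = 6873 (j = 6767 + 106 = 6873)
(f + u(180))/(-34050 + j) = (-46209 + 180^(3/2))/(-34050 + 6873) = (-46209 + 1080*√5)/(-27177) = (-46209 + 1080*√5)*(-1/27177) = 15403/9059 - 360*√5/9059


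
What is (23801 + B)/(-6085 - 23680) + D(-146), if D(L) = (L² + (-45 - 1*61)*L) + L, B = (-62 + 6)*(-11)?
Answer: 1090743773/29765 ≈ 36645.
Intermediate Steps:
B = 616 (B = -56*(-11) = 616)
D(L) = L² - 105*L (D(L) = (L² + (-45 - 61)*L) + L = (L² - 106*L) + L = L² - 105*L)
(23801 + B)/(-6085 - 23680) + D(-146) = (23801 + 616)/(-6085 - 23680) - 146*(-105 - 146) = 24417/(-29765) - 146*(-251) = 24417*(-1/29765) + 36646 = -24417/29765 + 36646 = 1090743773/29765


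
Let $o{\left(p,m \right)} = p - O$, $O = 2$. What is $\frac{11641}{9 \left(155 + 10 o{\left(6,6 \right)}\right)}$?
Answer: $\frac{11641}{1755} \approx 6.633$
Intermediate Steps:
$o{\left(p,m \right)} = -2 + p$ ($o{\left(p,m \right)} = p - 2 = -2 + p$)
$\frac{11641}{9 \left(155 + 10 o{\left(6,6 \right)}\right)} = \frac{11641}{9 \left(155 + 10 \left(-2 + 6\right)\right)} = \frac{11641}{9 \left(155 + 10 \cdot 4\right)} = \frac{11641}{9 \left(155 + 40\right)} = \frac{11641}{9 \cdot 195} = \frac{11641}{1755}$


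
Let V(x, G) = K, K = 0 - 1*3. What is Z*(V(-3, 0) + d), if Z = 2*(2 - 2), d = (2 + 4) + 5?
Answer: 0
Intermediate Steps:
K = -3 (K = 0 - 3 = -3)
V(x, G) = -3
d = 11 (d = 6 + 5 = 11)
Z = 0 (Z = 2*0 = 0)
Z*(V(-3, 0) + d) = 0*(-3 + 11) = 0*8 = 0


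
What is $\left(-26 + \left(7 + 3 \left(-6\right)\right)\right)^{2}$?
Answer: $1369$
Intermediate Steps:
$\left(-26 + \left(7 + 3 \left(-6\right)\right)\right)^{2} = \left(-26 + \left(7 - 18\right)\right)^{2} = \left(-26 - 11\right)^{2} = \left(-37\right)^{2} = 1369$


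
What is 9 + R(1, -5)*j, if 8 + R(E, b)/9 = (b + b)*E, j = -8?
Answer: 1305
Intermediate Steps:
R(E, b) = -72 + 18*E*b (R(E, b) = -72 + 9*((b + b)*E) = -72 + 9*((2*b)*E) = -72 + 9*(2*E*b) = -72 + 18*E*b)
9 + R(1, -5)*j = 9 + (-72 + 18*1*(-5))*(-8) = 9 + (-72 - 90)*(-8) = 9 - 162*(-8) = 9 + 1296 = 1305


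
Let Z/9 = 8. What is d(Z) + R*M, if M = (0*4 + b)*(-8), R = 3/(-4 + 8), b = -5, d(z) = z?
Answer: 102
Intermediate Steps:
Z = 72 (Z = 9*8 = 72)
R = ¾ (R = 3/4 = (¼)*3 = ¾ ≈ 0.75000)
M = 40 (M = (0*4 - 5)*(-8) = (0 - 5)*(-8) = -5*(-8) = 40)
d(Z) + R*M = 72 + (¾)*40 = 72 + 30 = 102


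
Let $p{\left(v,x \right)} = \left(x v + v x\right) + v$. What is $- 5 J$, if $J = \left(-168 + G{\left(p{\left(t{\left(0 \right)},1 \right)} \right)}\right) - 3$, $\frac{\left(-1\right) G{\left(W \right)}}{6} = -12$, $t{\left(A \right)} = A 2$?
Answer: $495$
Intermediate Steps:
$t{\left(A \right)} = 2 A$
$p{\left(v,x \right)} = v + 2 v x$ ($p{\left(v,x \right)} = \left(v x + v x\right) + v = 2 v x + v = v + 2 v x$)
$G{\left(W \right)} = 72$ ($G{\left(W \right)} = \left(-6\right) \left(-12\right) = 72$)
$J = -99$ ($J = \left(-168 + 72\right) - 3 = -96 - 3 = -99$)
$- 5 J = \left(-5\right) \left(-99\right) = 495$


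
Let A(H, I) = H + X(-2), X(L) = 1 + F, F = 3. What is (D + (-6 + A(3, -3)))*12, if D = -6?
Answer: -60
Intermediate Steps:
X(L) = 4 (X(L) = 1 + 3 = 4)
A(H, I) = 4 + H (A(H, I) = H + 4 = 4 + H)
(D + (-6 + A(3, -3)))*12 = (-6 + (-6 + (4 + 3)))*12 = (-6 + (-6 + 7))*12 = (-6 + 1)*12 = -5*12 = -60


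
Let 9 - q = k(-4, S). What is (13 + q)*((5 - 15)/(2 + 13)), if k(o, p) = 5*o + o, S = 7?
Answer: -92/3 ≈ -30.667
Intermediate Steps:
k(o, p) = 6*o
q = 33 (q = 9 - 6*(-4) = 9 - 1*(-24) = 9 + 24 = 33)
(13 + q)*((5 - 15)/(2 + 13)) = (13 + 33)*((5 - 15)/(2 + 13)) = 46*(-10/15) = 46*(-10*1/15) = 46*(-2/3) = -92/3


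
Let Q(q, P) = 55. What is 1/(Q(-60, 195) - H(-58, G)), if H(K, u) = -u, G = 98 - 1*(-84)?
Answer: 1/237 ≈ 0.0042194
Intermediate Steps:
G = 182 (G = 98 + 84 = 182)
1/(Q(-60, 195) - H(-58, G)) = 1/(55 - (-1)*182) = 1/(55 - 1*(-182)) = 1/(55 + 182) = 1/237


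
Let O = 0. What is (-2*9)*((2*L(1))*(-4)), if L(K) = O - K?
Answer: -144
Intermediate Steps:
L(K) = -K (L(K) = 0 - K = -K)
(-2*9)*((2*L(1))*(-4)) = (-2*9)*((2*(-1*1))*(-4)) = -18*2*(-1)*(-4) = -(-36)*(-4) = -18*8 = -144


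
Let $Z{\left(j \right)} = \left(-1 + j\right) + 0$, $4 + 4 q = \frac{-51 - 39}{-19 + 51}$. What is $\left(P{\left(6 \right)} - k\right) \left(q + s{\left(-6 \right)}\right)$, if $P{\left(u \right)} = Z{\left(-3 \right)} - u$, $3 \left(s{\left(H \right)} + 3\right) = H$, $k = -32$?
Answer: $- \frac{4719}{32} \approx -147.47$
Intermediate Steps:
$s{\left(H \right)} = -3 + \frac{H}{3}$
$q = - \frac{109}{64}$ ($q = -1 + \frac{\left(-51 - 39\right) \frac{1}{-19 + 51}}{4} = -1 + \frac{\left(-90\right) \frac{1}{32}}{4} = -1 + \frac{1}{4} \left(- \frac{45}{16}\right) = -1 - \frac{45}{64} = - \frac{109}{64} \approx -1.7031$)
$Z{\left(j \right)} = -1 + j$
$P{\left(u \right)} = -4 - u$ ($P{\left(u \right)} = \left(-1 - 3\right) - u = -4 - u$)
$\left(P{\left(6 \right)} - k\right) \left(q + s{\left(-6 \right)}\right) = \left(\left(-4 - 6\right) - -32\right) \left(- \frac{109}{64} + \left(-3 + \frac{1}{3} \left(-6\right)\right)\right) = \left(\left(-4 - 6\right) + 32\right) \left(- \frac{109}{64} - 5\right) = \left(-10 + 32\right) \left(- \frac{109}{64} - 5\right) = 22 \left(- \frac{429}{64}\right) = - \frac{4719}{32}$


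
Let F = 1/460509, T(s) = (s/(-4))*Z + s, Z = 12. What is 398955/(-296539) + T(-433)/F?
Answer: 118259988253011/296539 ≈ 3.9880e+8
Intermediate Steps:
T(s) = -2*s (T(s) = (s/(-4))*12 + s = (s*(-1/4))*12 + s = -s/4*12 + s = -3*s + s = -2*s)
F = 1/460509 ≈ 2.1715e-6
398955/(-296539) + T(-433)/F = 398955/(-296539) + (-2*(-433))/(1/460509) = 398955*(-1/296539) + 866*460509 = -398955/296539 + 398800794 = 118259988253011/296539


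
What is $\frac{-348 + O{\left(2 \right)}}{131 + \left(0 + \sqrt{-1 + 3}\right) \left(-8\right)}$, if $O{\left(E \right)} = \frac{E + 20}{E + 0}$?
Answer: $- \frac{44147}{17033} - \frac{2696 \sqrt{2}}{17033} \approx -2.8157$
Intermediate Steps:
$O{\left(E \right)} = \frac{20 + E}{E}$
$\frac{-348 + O{\left(2 \right)}}{131 + \left(0 + \sqrt{-1 + 3}\right) \left(-8\right)} = \frac{-348 + \frac{20 + 2}{2}}{131 + \left(0 + \sqrt{-1 + 3}\right) \left(-8\right)} = \frac{-348 + \frac{1}{2} \cdot 22}{131 + \left(0 + \sqrt{2}\right) \left(-8\right)} = \frac{-348 + 11}{131 + \sqrt{2} \left(-8\right)} = - \frac{337}{131 - 8 \sqrt{2}}$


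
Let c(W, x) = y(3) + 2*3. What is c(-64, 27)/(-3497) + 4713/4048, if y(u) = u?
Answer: 16444929/14155856 ≈ 1.1617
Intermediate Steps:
c(W, x) = 9 (c(W, x) = 3 + 2*3 = 3 + 6 = 9)
c(-64, 27)/(-3497) + 4713/4048 = 9/(-3497) + 4713/4048 = 9*(-1/3497) + 4713*(1/4048) = -9/3497 + 4713/4048 = 16444929/14155856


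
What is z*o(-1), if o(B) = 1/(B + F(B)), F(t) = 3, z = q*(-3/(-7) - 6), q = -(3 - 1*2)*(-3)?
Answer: -117/14 ≈ -8.3571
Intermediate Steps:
q = 3 (q = -(3 - 2)*(-3) = -1*1*(-3) = -1*(-3) = 3)
z = -117/7 (z = 3*(-3/(-7) - 6) = 3*(-3*(-1/7) - 6) = 3*(3/7 - 6) = 3*(-39/7) = -117/7 ≈ -16.714)
o(B) = 1/(3 + B) (o(B) = 1/(B + 3) = 1/(3 + B))
z*o(-1) = -117/(7*(3 - 1)) = -117/7/2 = -117/7*1/2 = -117/14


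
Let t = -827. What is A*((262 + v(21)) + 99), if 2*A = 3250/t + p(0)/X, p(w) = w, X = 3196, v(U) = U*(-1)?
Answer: -552500/827 ≈ -668.08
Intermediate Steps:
v(U) = -U
A = -1625/827 (A = (3250/(-827) + 0/3196)/2 = (3250*(-1/827) + 0*(1/3196))/2 = (-3250/827 + 0)/2 = (½)*(-3250/827) = -1625/827 ≈ -1.9649)
A*((262 + v(21)) + 99) = -1625*((262 - 1*21) + 99)/827 = -1625*((262 - 21) + 99)/827 = -1625*(241 + 99)/827 = -1625/827*340 = -552500/827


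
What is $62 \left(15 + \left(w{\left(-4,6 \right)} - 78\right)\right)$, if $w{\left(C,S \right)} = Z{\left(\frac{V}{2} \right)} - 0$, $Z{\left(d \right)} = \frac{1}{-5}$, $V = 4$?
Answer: $- \frac{19592}{5} \approx -3918.4$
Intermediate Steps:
$Z{\left(d \right)} = - \frac{1}{5}$
$w{\left(C,S \right)} = - \frac{1}{5}$ ($w{\left(C,S \right)} = - \frac{1}{5} - 0 = - \frac{1}{5} + 0 = - \frac{1}{5}$)
$62 \left(15 + \left(w{\left(-4,6 \right)} - 78\right)\right) = 62 \left(15 - \frac{391}{5}\right) = 62 \left(- \frac{316}{5}\right) = - \frac{19592}{5}$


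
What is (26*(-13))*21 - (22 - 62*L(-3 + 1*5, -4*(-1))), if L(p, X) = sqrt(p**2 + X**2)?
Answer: -7120 + 124*sqrt(5) ≈ -6842.7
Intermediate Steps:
L(p, X) = sqrt(X**2 + p**2)
(26*(-13))*21 - (22 - 62*L(-3 + 1*5, -4*(-1))) = (26*(-13))*21 - (22 - 62*sqrt((-4*(-1))**2 + (-3 + 1*5)**2)) = -338*21 - (22 - 62*sqrt(4**2 + (-3 + 5)**2)) = -7098 - (22 - 62*sqrt(16 + 2**2)) = -7098 - (22 - 62*sqrt(16 + 4)) = -7098 - (22 - 124*sqrt(5)) = -7098 + (-22 + 124*sqrt(5)) = -7120 + 124*sqrt(5)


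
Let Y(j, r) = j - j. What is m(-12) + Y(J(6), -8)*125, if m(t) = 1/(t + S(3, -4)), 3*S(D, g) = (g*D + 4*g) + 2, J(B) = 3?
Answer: -3/62 ≈ -0.048387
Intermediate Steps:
S(D, g) = ⅔ + 4*g/3 + D*g/3 (S(D, g) = ((g*D + 4*g) + 2)/3 = ((D*g + 4*g) + 2)/3 = ((4*g + D*g) + 2)/3 = (2 + 4*g + D*g)/3 = ⅔ + 4*g/3 + D*g/3)
Y(j, r) = 0
m(t) = 1/(-26/3 + t) (m(t) = 1/(t + (⅔ + (4/3)*(-4) + (⅓)*3*(-4))) = 1/(t + (⅔ - 16/3 - 4)) = 1/(t - 26/3) = 1/(-26/3 + t))
m(-12) + Y(J(6), -8)*125 = 3/(-26 + 3*(-12)) + 0*125 = 3/(-26 - 36) + 0 = 3/(-62) + 0 = 3*(-1/62) + 0 = -3/62 + 0 = -3/62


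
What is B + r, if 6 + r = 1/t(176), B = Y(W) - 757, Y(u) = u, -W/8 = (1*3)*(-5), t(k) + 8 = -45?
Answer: -34080/53 ≈ -643.02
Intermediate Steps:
t(k) = -53 (t(k) = -8 - 45 = -53)
W = 120 (W = -8*1*3*(-5) = -24*(-5) = -8*(-15) = 120)
B = -637 (B = 120 - 757 = -637)
r = -319/53 (r = -6 + 1/(-53) = -6 - 1/53 = -319/53 ≈ -6.0189)
B + r = -637 - 319/53 = -34080/53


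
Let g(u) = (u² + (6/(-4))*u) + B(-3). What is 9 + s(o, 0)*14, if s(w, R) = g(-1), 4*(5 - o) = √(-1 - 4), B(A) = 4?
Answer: 100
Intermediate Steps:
g(u) = 4 + u² - 3*u/2 (g(u) = (u² + (6/(-4))*u) + 4 = (u² + (6*(-¼))*u) + 4 = (u² - 3*u/2) + 4 = 4 + u² - 3*u/2)
o = 5 - I*√5/4 (o = 5 - √(-1 - 4)/4 = 5 - I*√5/4 ≈ 5.0 - 0.55902*I)
s(w, R) = 13/2 (s(w, R) = 4 + (-1)² - 3/2*(-1) = 4 + 1 + 3/2 = 13/2)
9 + s(o, 0)*14 = 9 + (13/2)*14 = 9 + 91 = 100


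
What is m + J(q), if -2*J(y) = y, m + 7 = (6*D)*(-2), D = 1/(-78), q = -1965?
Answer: 25367/26 ≈ 975.65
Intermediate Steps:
D = -1/78 ≈ -0.012821
m = -89/13 (m = -7 + (6*(-1/78))*(-2) = -7 - 1/13*(-2) = -7 + 2/13 = -89/13 ≈ -6.8462)
J(y) = -y/2
m + J(q) = -89/13 - ½*(-1965) = -89/13 + 1965/2 = 25367/26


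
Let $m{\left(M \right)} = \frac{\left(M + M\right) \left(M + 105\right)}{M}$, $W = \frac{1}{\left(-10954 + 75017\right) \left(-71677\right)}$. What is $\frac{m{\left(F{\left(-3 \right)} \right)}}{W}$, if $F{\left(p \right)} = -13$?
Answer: $-844899231784$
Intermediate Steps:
$W = - \frac{1}{4591843651}$ ($W = \frac{1}{64063} \left(- \frac{1}{71677}\right) = - \frac{1}{4591843651} \approx -2.1778 \cdot 10^{-10}$)
$m{\left(M \right)} = 210 + 2 M$ ($m{\left(M \right)} = \frac{2 M \left(105 + M\right)}{M} = 210 + 2 M$)
$\frac{m{\left(F{\left(-3 \right)} \right)}}{W} = \frac{210 + 2 \left(-13\right)}{- \frac{1}{4591843651}} = \left(210 - 26\right) \left(-4591843651\right) = 184 \left(-4591843651\right) = -844899231784$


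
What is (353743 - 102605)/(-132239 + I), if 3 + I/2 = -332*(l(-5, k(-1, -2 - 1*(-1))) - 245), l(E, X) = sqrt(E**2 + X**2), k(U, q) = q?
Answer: 7643385030/914825929 + 166755632*sqrt(26)/914825929 ≈ 9.2845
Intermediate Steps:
I = 162674 - 664*sqrt(26) (I = -6 + 2*(-332*(sqrt((-5)**2 + (-2 - 1*(-1))**2) - 245)) = -6 + 2*(-332*(sqrt(25 + (-2 + 1)**2) - 245)) = -6 + 2*(-332*(sqrt(25 + (-1)**2) - 245)) = -6 + 2*(-332*(sqrt(25 + 1) - 245)) = -6 + 2*(-332*(sqrt(26) - 245)) = -6 + 2*(-332*(-245 + sqrt(26))) = -6 + 2*(81340 - 332*sqrt(26)) = -6 + (162680 - 664*sqrt(26)) = 162674 - 664*sqrt(26) ≈ 1.5929e+5)
(353743 - 102605)/(-132239 + I) = (353743 - 102605)/(-132239 + (162674 - 664*sqrt(26))) = 251138/(30435 - 664*sqrt(26))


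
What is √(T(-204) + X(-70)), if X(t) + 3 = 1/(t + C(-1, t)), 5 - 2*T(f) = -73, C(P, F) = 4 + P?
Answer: √161537/67 ≈ 5.9988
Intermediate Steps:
T(f) = 39 (T(f) = 5/2 - ½*(-73) = 5/2 + 73/2 = 39)
X(t) = -3 + 1/(3 + t) (X(t) = -3 + 1/(t + (4 - 1)) = -3 + 1/(t + 3) = -3 + 1/(3 + t))
√(T(-204) + X(-70)) = √(39 + (-8 - 3*(-70))/(3 - 70)) = √(39 + (-8 + 210)/(-67)) = √(39 - 1/67*202) = √(39 - 202/67) = √(2411/67) = √161537/67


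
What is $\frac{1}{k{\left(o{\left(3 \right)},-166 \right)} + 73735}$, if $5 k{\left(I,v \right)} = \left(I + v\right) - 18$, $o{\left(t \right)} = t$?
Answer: $\frac{5}{368494} \approx 1.3569 \cdot 10^{-5}$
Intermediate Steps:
$k{\left(I,v \right)} = - \frac{18}{5} + \frac{I}{5} + \frac{v}{5}$ ($k{\left(I,v \right)} = \frac{\left(I + v\right) - 18}{5} = \frac{-18 + I + v}{5} = - \frac{18}{5} + \frac{I}{5} + \frac{v}{5}$)
$\frac{1}{k{\left(o{\left(3 \right)},-166 \right)} + 73735} = \frac{1}{\left(- \frac{18}{5} + \frac{1}{5} \cdot 3 + \frac{1}{5} \left(-166\right)\right) + 73735} = \frac{1}{\left(- \frac{18}{5} + \frac{3}{5} - \frac{166}{5}\right) + 73735} = \frac{1}{- \frac{181}{5} + 73735} = \frac{1}{\frac{368494}{5}} = \frac{5}{368494}$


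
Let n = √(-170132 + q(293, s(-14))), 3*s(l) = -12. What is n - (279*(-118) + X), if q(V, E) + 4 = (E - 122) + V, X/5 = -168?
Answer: 33762 + I*√169969 ≈ 33762.0 + 412.27*I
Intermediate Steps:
X = -840 (X = 5*(-168) = -840)
s(l) = -4 (s(l) = (⅓)*(-12) = -4)
q(V, E) = -126 + E + V (q(V, E) = -4 + ((E - 122) + V) = -4 + ((-122 + E) + V) = -4 + (-122 + E + V) = -126 + E + V)
n = I*√169969 (n = √(-170132 + (-126 - 4 + 293)) = √(-170132 + 163) = √(-169969) = I*√169969 ≈ 412.27*I)
n - (279*(-118) + X) = I*√169969 - (279*(-118) - 840) = I*√169969 - (-32922 - 840) = I*√169969 - 1*(-33762) = I*√169969 + 33762 = 33762 + I*√169969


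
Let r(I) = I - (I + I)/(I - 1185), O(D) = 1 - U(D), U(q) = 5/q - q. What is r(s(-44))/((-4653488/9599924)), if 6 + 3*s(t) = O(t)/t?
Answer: 5970380594112775/1724804549721792 ≈ 3.4615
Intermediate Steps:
U(q) = -q + 5/q
O(D) = 1 + D - 5/D (O(D) = 1 - (-D + 5/D) = 1 + (D - 5/D) = 1 + D - 5/D)
s(t) = -2 + (1 + t - 5/t)/(3*t) (s(t) = -2 + ((1 + t - 5/t)/t)/3 = -2 + (1 + t - 5/t)/(3*t))
r(I) = I - 2*I/(-1185 + I)
r(s(-44))/((-4653488/9599924)) = (((1/3)*(-5 - 44 - 5*(-44)**2)/(-44)**2)*(-1187 + (1/3)*(-5 - 44 - 5*(-44)**2)/(-44)**2)/(-1185 + (1/3)*(-5 - 44 - 5*(-44)**2)/(-44)**2))/((-4653488/9599924)) = (((1/3)*(1/1936)*(-5 - 44 - 5*1936))*(-1187 + (1/3)*(1/1936)*(-5 - 44 - 5*1936))/(-1185 + (1/3)*(1/1936)*(-5 - 44 - 5*1936)))/((-4653488*1/9599924)) = (((1/3)*(1/1936)*(-5 - 44 - 9680))*(-1187 + (1/3)*(1/1936)*(-5 - 44 - 9680))/(-1185 + (1/3)*(1/1936)*(-5 - 44 - 9680)))/(-1163372/2399981) = (((1/3)*(1/1936)*(-9729))*(-1187 + (1/3)*(1/1936)*(-9729))/(-1185 + (1/3)*(1/1936)*(-9729)))*(-2399981/1163372) = -3243*(-1187 - 3243/1936)/(1936*(-1185 - 3243/1936))*(-2399981/1163372) = -3243/1936*(-2301275/1936)/(-2297403/1936)*(-2399981/1163372) = -3243/1936*(-1936/2297403)*(-2301275/1936)*(-2399981/1163372) = -2487678275/1482590736*(-2399981/1163372) = 5970380594112775/1724804549721792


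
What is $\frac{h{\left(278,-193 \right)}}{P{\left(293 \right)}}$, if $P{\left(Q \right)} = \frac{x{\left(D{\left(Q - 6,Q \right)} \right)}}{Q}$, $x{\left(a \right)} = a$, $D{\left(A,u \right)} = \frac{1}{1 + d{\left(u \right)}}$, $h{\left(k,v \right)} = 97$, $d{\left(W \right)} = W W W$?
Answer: $714894956118$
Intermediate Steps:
$d{\left(W \right)} = W^{3}$ ($d{\left(W \right)} = W^{2} W = W^{3}$)
$D{\left(A,u \right)} = \frac{1}{1 + u^{3}}$
$P{\left(Q \right)} = \frac{1}{Q \left(1 + Q^{3}\right)}$ ($P{\left(Q \right)} = \frac{1}{\left(1 + Q^{3}\right) Q} = \frac{1}{Q \left(1 + Q^{3}\right)}$)
$\frac{h{\left(278,-193 \right)}}{P{\left(293 \right)}} = \frac{97}{\frac{1}{293 + 293^{4}}} = \frac{97}{\frac{1}{293 + 7370050801}} = \frac{97}{\frac{1}{7370051094}} = 97 \frac{1}{\frac{1}{7370051094}} = 97 \cdot 7370051094 = 714894956118$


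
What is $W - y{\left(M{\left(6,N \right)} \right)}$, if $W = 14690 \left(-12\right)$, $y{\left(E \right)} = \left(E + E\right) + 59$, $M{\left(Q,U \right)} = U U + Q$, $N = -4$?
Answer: $-176383$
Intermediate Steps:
$M{\left(Q,U \right)} = Q + U^{2}$ ($M{\left(Q,U \right)} = U^{2} + Q = Q + U^{2}$)
$y{\left(E \right)} = 59 + 2 E$ ($y{\left(E \right)} = 2 E + 59 = 59 + 2 E$)
$W = -176280$
$W - y{\left(M{\left(6,N \right)} \right)} = -176280 - \left(59 + 2 \left(6 + \left(-4\right)^{2}\right)\right) = -176280 - \left(59 + 2 \left(6 + 16\right)\right) = -176280 - \left(59 + 2 \cdot 22\right) = -176280 - \left(59 + 44\right) = -176280 - 103 = -176383$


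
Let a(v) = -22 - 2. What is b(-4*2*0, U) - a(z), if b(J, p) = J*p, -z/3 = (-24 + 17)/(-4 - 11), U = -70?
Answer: 24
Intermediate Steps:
z = -7/5 (z = -3*(-24 + 17)/(-4 - 11) = -(-21)/(-15) = -(-21)*(-1)/15 = -3*7/15 = -7/5 ≈ -1.4000)
a(v) = -24
b(-4*2*0, U) - a(z) = (-4*2*0)*(-70) - 1*(-24) = -8*0*(-70) + 24 = 0*(-70) + 24 = 0 + 24 = 24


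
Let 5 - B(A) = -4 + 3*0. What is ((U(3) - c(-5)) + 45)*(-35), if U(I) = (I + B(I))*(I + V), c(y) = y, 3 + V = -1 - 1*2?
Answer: -490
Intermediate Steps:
V = -6 (V = -3 + (-1 - 1*2) = -3 + (-1 - 2) = -3 - 3 = -6)
B(A) = 9 (B(A) = 5 - (-4 + 3*0) = 5 - (-4 + 0) = 5 - 1*(-4) = 5 + 4 = 9)
U(I) = (-6 + I)*(9 + I) (U(I) = (I + 9)*(I - 6) = (9 + I)*(-6 + I) = (-6 + I)*(9 + I))
((U(3) - c(-5)) + 45)*(-35) = (((-54 + 3**2 + 3*3) - 1*(-5)) + 45)*(-35) = (((-54 + 9 + 9) + 5) + 45)*(-35) = ((-36 + 5) + 45)*(-35) = (-31 + 45)*(-35) = 14*(-35) = -490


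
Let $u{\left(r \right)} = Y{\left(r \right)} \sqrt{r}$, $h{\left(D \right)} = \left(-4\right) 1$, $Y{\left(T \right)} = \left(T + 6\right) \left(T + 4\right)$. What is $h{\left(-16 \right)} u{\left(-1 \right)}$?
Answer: $- 60 i \approx - 60.0 i$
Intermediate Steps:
$Y{\left(T \right)} = \left(4 + T\right) \left(6 + T\right)$ ($Y{\left(T \right)} = \left(6 + T\right) \left(4 + T\right) = \left(4 + T\right) \left(6 + T\right)$)
$h{\left(D \right)} = -4$
$u{\left(r \right)} = \sqrt{r} \left(24 + r^{2} + 10 r\right)$ ($u{\left(r \right)} = \left(24 + r^{2} + 10 r\right) \sqrt{r} = \sqrt{r} \left(24 + r^{2} + 10 r\right)$)
$h{\left(-16 \right)} u{\left(-1 \right)} = - 4 \sqrt{-1} \left(24 + \left(-1\right)^{2} + 10 \left(-1\right)\right) = - 4 i \left(24 + 1 - 10\right) = - 4 i 15 = - 4 \cdot 15 i = - 60 i$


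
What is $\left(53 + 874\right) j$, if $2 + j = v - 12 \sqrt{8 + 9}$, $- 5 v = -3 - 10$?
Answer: $\frac{2781}{5} - 11124 \sqrt{17} \approx -45309.0$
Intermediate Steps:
$v = \frac{13}{5}$ ($v = - \frac{-3 - 10}{5} = \left(- \frac{1}{5}\right) \left(-13\right) = \frac{13}{5} \approx 2.6$)
$j = \frac{3}{5} - 12 \sqrt{17}$ ($j = -2 + \left(\frac{13}{5} - 12 \sqrt{8 + 9}\right) = -2 + \left(\frac{13}{5} - 12 \sqrt{17}\right) = \frac{3}{5} - 12 \sqrt{17} \approx -48.877$)
$\left(53 + 874\right) j = \left(53 + 874\right) \left(\frac{3}{5} - 12 \sqrt{17}\right) = 927 \left(\frac{3}{5} - 12 \sqrt{17}\right) = \frac{2781}{5} - 11124 \sqrt{17}$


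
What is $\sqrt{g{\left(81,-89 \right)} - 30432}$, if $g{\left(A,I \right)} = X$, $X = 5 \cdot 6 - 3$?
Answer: $i \sqrt{30405} \approx 174.37 i$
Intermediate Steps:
$X = 27$ ($X = 30 - 3 = 27$)
$g{\left(A,I \right)} = 27$
$\sqrt{g{\left(81,-89 \right)} - 30432} = \sqrt{27 - 30432} = \sqrt{-30405} = i \sqrt{30405}$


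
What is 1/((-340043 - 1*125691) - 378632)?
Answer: -1/844366 ≈ -1.1843e-6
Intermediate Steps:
1/((-340043 - 1*125691) - 378632) = 1/((-340043 - 125691) - 378632) = 1/(-465734 - 378632) = 1/(-844366) = -1/844366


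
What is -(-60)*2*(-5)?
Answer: -600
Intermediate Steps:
-(-60)*2*(-5) = -15*(-8)*(-5) = 120*(-5) = -600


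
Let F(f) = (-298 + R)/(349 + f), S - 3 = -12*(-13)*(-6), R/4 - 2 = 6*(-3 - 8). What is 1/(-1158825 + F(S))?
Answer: -292/338376623 ≈ -8.6294e-7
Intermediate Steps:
R = -256 (R = 8 + 4*(6*(-3 - 8)) = 8 + 4*(6*(-11)) = 8 + 4*(-66) = 8 - 264 = -256)
S = -933 (S = 3 - 12*(-13)*(-6) = 3 + 156*(-6) = 3 - 936 = -933)
F(f) = -554/(349 + f) (F(f) = (-298 - 256)/(349 + f) = -554/(349 + f))
1/(-1158825 + F(S)) = 1/(-1158825 - 554/(349 - 933)) = 1/(-1158825 - 554/(-584)) = 1/(-1158825 - 554*(-1/584)) = 1/(-1158825 + 277/292) = 1/(-338376623/292) = -292/338376623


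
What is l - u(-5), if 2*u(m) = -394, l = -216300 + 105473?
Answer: -110630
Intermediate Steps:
l = -110827
u(m) = -197 (u(m) = (½)*(-394) = -197)
l - u(-5) = -110827 - 1*(-197) = -110827 + 197 = -110630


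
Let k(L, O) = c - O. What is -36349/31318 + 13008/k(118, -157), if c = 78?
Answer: 398842529/7359730 ≈ 54.193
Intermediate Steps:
k(L, O) = 78 - O
-36349/31318 + 13008/k(118, -157) = -36349/31318 + 13008/(78 - 1*(-157)) = -36349*1/31318 + 13008/(78 + 157) = -36349/31318 + 13008/235 = 398842529/7359730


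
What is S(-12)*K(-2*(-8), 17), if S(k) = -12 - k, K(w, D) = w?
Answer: 0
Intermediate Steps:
S(-12)*K(-2*(-8), 17) = (-12 - 1*(-12))*(-2*(-8)) = (-12 + 12)*16 = 0*16 = 0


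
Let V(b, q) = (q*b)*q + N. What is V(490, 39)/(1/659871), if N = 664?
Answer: 492233411934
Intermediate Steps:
V(b, q) = 664 + b*q² (V(b, q) = (q*b)*q + 664 = (b*q)*q + 664 = b*q² + 664 = 664 + b*q²)
V(490, 39)/(1/659871) = (664 + 490*39²)/(1/659871) = (664 + 490*1521)/(1/659871) = (664 + 745290)*659871 = 745954*659871 = 492233411934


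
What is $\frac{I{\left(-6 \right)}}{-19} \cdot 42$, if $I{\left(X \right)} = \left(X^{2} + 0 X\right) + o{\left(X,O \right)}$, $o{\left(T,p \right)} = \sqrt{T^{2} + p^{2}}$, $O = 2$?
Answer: $- \frac{1512}{19} - \frac{84 \sqrt{10}}{19} \approx -93.56$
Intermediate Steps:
$I{\left(X \right)} = X^{2} + \sqrt{4 + X^{2}}$ ($I{\left(X \right)} = \left(X^{2} + 0 X\right) + \sqrt{X^{2} + 2^{2}} = \left(X^{2} + 0\right) + \sqrt{X^{2} + 4} = X^{2} + \sqrt{4 + X^{2}}$)
$\frac{I{\left(-6 \right)}}{-19} \cdot 42 = \frac{\left(-6\right)^{2} + \sqrt{4 + \left(-6\right)^{2}}}{-19} \cdot 42 = \left(36 + \sqrt{4 + 36}\right) \left(- \frac{1}{19}\right) 42 = \left(36 + \sqrt{40}\right) \left(- \frac{1}{19}\right) 42 = \left(36 + 2 \sqrt{10}\right) \left(- \frac{1}{19}\right) 42 = \left(- \frac{36}{19} - \frac{2 \sqrt{10}}{19}\right) 42 = - \frac{1512}{19} - \frac{84 \sqrt{10}}{19}$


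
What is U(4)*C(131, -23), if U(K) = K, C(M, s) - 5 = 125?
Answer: 520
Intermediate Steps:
C(M, s) = 130 (C(M, s) = 5 + 125 = 130)
U(4)*C(131, -23) = 4*130 = 520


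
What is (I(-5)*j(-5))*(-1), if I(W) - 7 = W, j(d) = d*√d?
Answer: 10*I*√5 ≈ 22.361*I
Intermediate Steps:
j(d) = d^(3/2)
I(W) = 7 + W
(I(-5)*j(-5))*(-1) = ((7 - 5)*(-5)^(3/2))*(-1) = (2*(-5*I*√5))*(-1) = -10*I*√5*(-1) = 10*I*√5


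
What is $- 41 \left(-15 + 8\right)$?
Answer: $287$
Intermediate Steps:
$- 41 \left(-15 + 8\right) = \left(-41\right) \left(-7\right) = 287$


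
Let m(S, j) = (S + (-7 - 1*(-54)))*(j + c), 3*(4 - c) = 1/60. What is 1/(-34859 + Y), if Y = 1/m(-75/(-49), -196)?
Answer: -41093029/1432461902321 ≈ -2.8687e-5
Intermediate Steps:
c = 719/180 (c = 4 - 1/3/60 = 4 - 1/3*1/60 = 4 - 1/180 = 719/180 ≈ 3.9944)
m(S, j) = (47 + S)*(719/180 + j) (m(S, j) = (S + (-7 - 1*(-54)))*(j + 719/180) = (S + (-7 + 54))*(719/180 + j) = (S + 47)*(719/180 + j) = (47 + S)*(719/180 + j))
Y = -4410/41093029 (Y = 1/(33793/180 + 47*(-196) + 719*(-75/(-49))/180 - 75/(-49)*(-196)) = 1/(33793/180 - 9212 + 719*(-75*(-1/49))/180 - 75*(-1/49)*(-196)) = 1/(33793/180 - 9212 + (719/180)*(75/49) + (75/49)*(-196)) = 1/(33793/180 - 9212 + 3595/588 - 300) = 1/(-41093029/4410) = -4410/41093029 ≈ -0.00010732)
1/(-34859 + Y) = 1/(-34859 - 4410/41093029) = 1/(-1432461902321/41093029) = -41093029/1432461902321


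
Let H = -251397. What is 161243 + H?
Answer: -90154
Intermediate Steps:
161243 + H = 161243 - 251397 = -90154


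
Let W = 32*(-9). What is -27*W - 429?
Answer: 7347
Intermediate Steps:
W = -288
-27*W - 429 = -27*(-288) - 429 = 7776 - 429 = 7347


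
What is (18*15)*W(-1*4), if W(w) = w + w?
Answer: -2160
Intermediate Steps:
W(w) = 2*w
(18*15)*W(-1*4) = (18*15)*(2*(-1*4)) = 270*(2*(-4)) = 270*(-8) = -2160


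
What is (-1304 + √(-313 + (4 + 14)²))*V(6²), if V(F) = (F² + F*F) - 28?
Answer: -3343456 + 2564*√11 ≈ -3.3350e+6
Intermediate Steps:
V(F) = -28 + 2*F² (V(F) = (F² + F²) - 28 = 2*F² - 28 = -28 + 2*F²)
(-1304 + √(-313 + (4 + 14)²))*V(6²) = (-1304 + √(-313 + (4 + 14)²))*(-28 + 2*(6²)²) = (-1304 + √(-313 + 18²))*(-28 + 2*36²) = (-1304 + √(-313 + 324))*(-28 + 2*1296) = (-1304 + √11)*(-28 + 2592) = (-1304 + √11)*2564 = -3343456 + 2564*√11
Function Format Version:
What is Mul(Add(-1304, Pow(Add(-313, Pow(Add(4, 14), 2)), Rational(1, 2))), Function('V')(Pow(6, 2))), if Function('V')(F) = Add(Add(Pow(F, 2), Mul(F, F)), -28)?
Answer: Add(-3343456, Mul(2564, Pow(11, Rational(1, 2)))) ≈ -3.3350e+6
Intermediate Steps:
Function('V')(F) = Add(-28, Mul(2, Pow(F, 2))) (Function('V')(F) = Add(Add(Pow(F, 2), Pow(F, 2)), -28) = Add(Mul(2, Pow(F, 2)), -28) = Add(-28, Mul(2, Pow(F, 2))))
Mul(Add(-1304, Pow(Add(-313, Pow(Add(4, 14), 2)), Rational(1, 2))), Function('V')(Pow(6, 2))) = Mul(Add(-1304, Pow(Add(-313, Pow(Add(4, 14), 2)), Rational(1, 2))), Add(-28, Mul(2, Pow(Pow(6, 2), 2)))) = Mul(Add(-1304, Pow(Add(-313, Pow(18, 2)), Rational(1, 2))), Add(-28, Mul(2, Pow(36, 2)))) = Mul(Add(-1304, Pow(Add(-313, 324), Rational(1, 2))), Add(-28, Mul(2, 1296))) = Mul(Add(-1304, Pow(11, Rational(1, 2))), Add(-28, 2592)) = Mul(Add(-1304, Pow(11, Rational(1, 2))), 2564) = Add(-3343456, Mul(2564, Pow(11, Rational(1, 2))))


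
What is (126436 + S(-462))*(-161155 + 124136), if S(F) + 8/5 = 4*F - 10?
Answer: -23058468758/5 ≈ -4.6117e+9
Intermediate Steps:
S(F) = -58/5 + 4*F (S(F) = -8/5 + (4*F - 10) = -8/5 + (-10 + 4*F) = -58/5 + 4*F)
(126436 + S(-462))*(-161155 + 124136) = (126436 + (-58/5 + 4*(-462)))*(-161155 + 124136) = (126436 + (-58/5 - 1848))*(-37019) = (126436 - 9298/5)*(-37019) = (622882/5)*(-37019) = -23058468758/5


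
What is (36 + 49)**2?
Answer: 7225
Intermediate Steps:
(36 + 49)**2 = 85**2 = 7225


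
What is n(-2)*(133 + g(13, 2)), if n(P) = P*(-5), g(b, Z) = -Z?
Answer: 1310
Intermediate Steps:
n(P) = -5*P
n(-2)*(133 + g(13, 2)) = (-5*(-2))*(133 - 1*2) = 10*(133 - 2) = 10*131 = 1310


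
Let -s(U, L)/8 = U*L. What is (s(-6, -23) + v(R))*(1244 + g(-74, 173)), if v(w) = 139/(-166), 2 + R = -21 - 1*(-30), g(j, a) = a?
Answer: -259882051/166 ≈ -1.5656e+6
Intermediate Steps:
R = 7 (R = -2 + (-21 - 1*(-30)) = -2 + (-21 + 30) = -2 + 9 = 7)
s(U, L) = -8*L*U (s(U, L) = -8*U*L = -8*L*U)
v(w) = -139/166 (v(w) = 139*(-1/166) = -139/166)
(s(-6, -23) + v(R))*(1244 + g(-74, 173)) = (-8*(-23)*(-6) - 139/166)*(1244 + 173) = (-1104 - 139/166)*1417 = -183403/166*1417 = -259882051/166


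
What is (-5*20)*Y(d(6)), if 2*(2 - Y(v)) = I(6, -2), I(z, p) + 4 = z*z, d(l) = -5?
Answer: 1400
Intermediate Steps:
I(z, p) = -4 + z² (I(z, p) = -4 + z*z = -4 + z²)
Y(v) = -14 (Y(v) = 2 - (-4 + 6²)/2 = 2 - (-4 + 36)/2 = 2 - ½*32 = 2 - 16 = -14)
(-5*20)*Y(d(6)) = -5*20*(-14) = -100*(-14) = 1400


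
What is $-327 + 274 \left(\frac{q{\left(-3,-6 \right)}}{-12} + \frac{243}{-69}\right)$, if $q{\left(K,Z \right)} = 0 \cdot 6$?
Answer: $- \frac{29715}{23} \approx -1292.0$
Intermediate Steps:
$q{\left(K,Z \right)} = 0$
$-327 + 274 \left(\frac{q{\left(-3,-6 \right)}}{-12} + \frac{243}{-69}\right) = -327 + 274 \left(\frac{0}{-12} + \frac{243}{-69}\right) = -327 + 274 \left(0 \left(- \frac{1}{12}\right) + 243 \left(- \frac{1}{69}\right)\right) = -327 + 274 \left(0 - \frac{81}{23}\right) = -327 + 274 \left(- \frac{81}{23}\right) = -327 - \frac{22194}{23} = - \frac{29715}{23}$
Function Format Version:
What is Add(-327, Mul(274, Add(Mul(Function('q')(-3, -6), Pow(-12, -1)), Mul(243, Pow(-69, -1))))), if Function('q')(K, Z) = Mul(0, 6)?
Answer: Rational(-29715, 23) ≈ -1292.0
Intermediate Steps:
Function('q')(K, Z) = 0
Add(-327, Mul(274, Add(Mul(Function('q')(-3, -6), Pow(-12, -1)), Mul(243, Pow(-69, -1))))) = Add(-327, Mul(274, Add(Mul(0, Pow(-12, -1)), Mul(243, Pow(-69, -1))))) = Add(-327, Mul(274, Add(Mul(0, Rational(-1, 12)), Mul(243, Rational(-1, 69))))) = Add(-327, Mul(274, Add(0, Rational(-81, 23)))) = Add(-327, Mul(274, Rational(-81, 23))) = Add(-327, Rational(-22194, 23)) = Rational(-29715, 23)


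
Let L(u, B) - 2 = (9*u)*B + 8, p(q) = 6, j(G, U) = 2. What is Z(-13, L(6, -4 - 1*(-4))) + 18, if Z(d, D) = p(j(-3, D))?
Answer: 24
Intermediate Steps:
L(u, B) = 10 + 9*B*u (L(u, B) = 2 + ((9*u)*B + 8) = 2 + (9*B*u + 8) = 2 + (8 + 9*B*u) = 10 + 9*B*u)
Z(d, D) = 6
Z(-13, L(6, -4 - 1*(-4))) + 18 = 6 + 18 = 24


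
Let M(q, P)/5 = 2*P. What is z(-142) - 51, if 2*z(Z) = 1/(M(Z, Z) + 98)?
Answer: -134845/2644 ≈ -51.000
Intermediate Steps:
M(q, P) = 10*P (M(q, P) = 5*(2*P) = 10*P)
z(Z) = 1/(2*(98 + 10*Z)) (z(Z) = 1/(2*(10*Z + 98)) = 1/(2*(98 + 10*Z)))
z(-142) - 51 = 1/(4*(49 + 5*(-142))) - 51 = 1/(4*(49 - 710)) - 51 = (¼)/(-661) - 51 = (¼)*(-1/661) - 51 = -1/2644 - 51 = -134845/2644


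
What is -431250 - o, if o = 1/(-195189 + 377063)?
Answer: -78433162501/181874 ≈ -4.3125e+5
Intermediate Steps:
o = 1/181874 ≈ 5.4983e-6
-431250 - o = -431250 - 1*1/181874 = -431250 - 1/181874 = -78433162501/181874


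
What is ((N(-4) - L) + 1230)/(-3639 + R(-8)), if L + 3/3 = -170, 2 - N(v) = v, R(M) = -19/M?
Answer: -11256/29093 ≈ -0.38690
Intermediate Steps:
N(v) = 2 - v
L = -171 (L = -1 - 170 = -171)
((N(-4) - L) + 1230)/(-3639 + R(-8)) = (((2 - 1*(-4)) - 1*(-171)) + 1230)/(-3639 - 19/(-8)) = (((2 + 4) + 171) + 1230)/(-3639 - 19*(-⅛)) = ((6 + 171) + 1230)/(-3639 + 19/8) = (177 + 1230)/(-29093/8) = 1407*(-8/29093) = -11256/29093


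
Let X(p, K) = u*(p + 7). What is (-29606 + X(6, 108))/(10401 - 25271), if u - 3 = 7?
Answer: 14738/7435 ≈ 1.9822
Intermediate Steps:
u = 10 (u = 3 + 7 = 10)
X(p, K) = 70 + 10*p (X(p, K) = 10*(p + 7) = 10*(7 + p) = 70 + 10*p)
(-29606 + X(6, 108))/(10401 - 25271) = (-29606 + (70 + 10*6))/(10401 - 25271) = (-29606 + (70 + 60))/(-14870) = (-29606 + 130)*(-1/14870) = -29476*(-1/14870) = 14738/7435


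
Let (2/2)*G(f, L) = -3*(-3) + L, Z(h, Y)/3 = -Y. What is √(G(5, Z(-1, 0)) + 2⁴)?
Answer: 5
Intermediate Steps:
Z(h, Y) = -3*Y (Z(h, Y) = 3*(-Y) = -3*Y)
G(f, L) = 9 + L (G(f, L) = -3*(-3) + L = 9 + L)
√(G(5, Z(-1, 0)) + 2⁴) = √((9 - 3*0) + 2⁴) = √((9 + 0) + 16) = √(9 + 16) = √25 = 5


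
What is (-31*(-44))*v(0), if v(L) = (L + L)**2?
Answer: 0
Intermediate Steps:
v(L) = 4*L**2 (v(L) = (2*L)**2 = 4*L**2)
(-31*(-44))*v(0) = (-31*(-44))*(4*0**2) = 1364*(4*0) = 1364*0 = 0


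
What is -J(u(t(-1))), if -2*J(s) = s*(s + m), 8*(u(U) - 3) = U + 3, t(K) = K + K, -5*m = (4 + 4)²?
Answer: -1935/128 ≈ -15.117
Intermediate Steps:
m = -64/5 (m = -(4 + 4)²/5 = -⅕*8² = -⅕*64 = -64/5 ≈ -12.800)
t(K) = 2*K
u(U) = 27/8 + U/8 (u(U) = 3 + (U + 3)/8 = 3 + (3 + U)/8 = 3 + (3/8 + U/8) = 27/8 + U/8)
J(s) = -s*(-64/5 + s)/2 (J(s) = -s*(s - 64/5)/2 = -s*(-64/5 + s)/2)
-J(u(t(-1))) = -(27/8 + (2*(-1))/8)*(64 - 5*(27/8 + (2*(-1))/8))/10 = -(27/8 + (⅛)*(-2))*(64 - 5*(27/8 + (⅛)*(-2)))/10 = -(27/8 - ¼)*(64 - 5*(27/8 - ¼))/10 = -25*(64 - 5*25/8)/(10*8) = -25*(64 - 125/8)/(10*8) = -25*387/(10*8*8) = -1*1935/128 = -1935/128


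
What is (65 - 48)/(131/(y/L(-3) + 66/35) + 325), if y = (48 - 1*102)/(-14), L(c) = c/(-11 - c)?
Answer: 7242/143035 ≈ 0.050631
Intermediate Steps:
y = 27/7 (y = (48 - 102)*(-1/14) = -54*(-1/14) = 27/7 ≈ 3.8571)
(65 - 48)/(131/(y/L(-3) + 66/35) + 325) = (65 - 48)/(131/(27/(7*((-1*(-3)/(11 - 3)))) + 66/35) + 325) = 17/(131/(27/(7*((-1*(-3)/8))) + 66*(1/35)) + 325) = 17/(131/(27/(7*((-1*(-3)*1/8))) + 66/35) + 325) = 17/(131/(27/(7*(3/8)) + 66/35) + 325) = 17/(131/((27/7)*(8/3) + 66/35) + 325) = 17/(131/(72/7 + 66/35) + 325) = 17/(131/(426/35) + 325) = 17/(131*(35/426) + 325) = 17/(4585/426 + 325) = 17/(143035/426) = 17*(426/143035) = 7242/143035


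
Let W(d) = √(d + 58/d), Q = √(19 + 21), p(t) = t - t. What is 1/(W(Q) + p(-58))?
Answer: 10^(¼)/7 ≈ 0.25404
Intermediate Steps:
p(t) = 0
Q = 2*√10 (Q = √40 = 2*√10 ≈ 6.3246)
1/(W(Q) + p(-58)) = 1/(√(2*√10 + 58/((2*√10))) + 0) = 1/(√(2*√10 + 58*(√10/20)) + 0) = 1/(√(2*√10 + 29*√10/10) + 0) = 1/(√(49*√10/10) + 0) = 1/(7*10^(¾)/10 + 0) = 1/(7*10^(¾)/10) = 10^(¼)/7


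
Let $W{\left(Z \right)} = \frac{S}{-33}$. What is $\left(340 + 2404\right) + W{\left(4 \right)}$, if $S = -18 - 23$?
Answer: $\frac{90593}{33} \approx 2745.2$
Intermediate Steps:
$S = -41$
$W{\left(Z \right)} = \frac{41}{33}$ ($W{\left(Z \right)} = - \frac{41}{-33} = \left(-41\right) \left(- \frac{1}{33}\right) = \frac{41}{33}$)
$\left(340 + 2404\right) + W{\left(4 \right)} = \left(340 + 2404\right) + \frac{41}{33} = 2744 + \frac{41}{33} = \frac{90593}{33}$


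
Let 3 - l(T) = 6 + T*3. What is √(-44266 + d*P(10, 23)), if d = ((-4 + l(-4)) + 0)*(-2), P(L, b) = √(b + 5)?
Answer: √(-44266 - 20*√7) ≈ 210.52*I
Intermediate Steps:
l(T) = -3 - 3*T (l(T) = 3 - (6 + T*3) = 3 - (6 + 3*T) = 3 + (-6 - 3*T) = -3 - 3*T)
P(L, b) = √(5 + b)
d = -10 (d = ((-4 + (-3 - 3*(-4))) + 0)*(-2) = ((-4 + (-3 + 12)) + 0)*(-2) = ((-4 + 9) + 0)*(-2) = (5 + 0)*(-2) = 5*(-2) = -10)
√(-44266 + d*P(10, 23)) = √(-44266 - 10*√(5 + 23)) = √(-44266 - 20*√7)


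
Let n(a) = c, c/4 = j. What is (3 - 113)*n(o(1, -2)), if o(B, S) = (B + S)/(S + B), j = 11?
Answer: -4840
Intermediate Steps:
c = 44 (c = 4*11 = 44)
o(B, S) = 1 (o(B, S) = (B + S)/(B + S) = 1)
n(a) = 44
(3 - 113)*n(o(1, -2)) = (3 - 113)*44 = -110*44 = -4840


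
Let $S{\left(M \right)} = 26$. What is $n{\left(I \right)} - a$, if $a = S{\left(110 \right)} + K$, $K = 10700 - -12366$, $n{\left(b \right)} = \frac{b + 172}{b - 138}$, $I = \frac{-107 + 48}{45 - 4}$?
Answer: $- \frac{132023957}{5717} \approx -23093.0$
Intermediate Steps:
$I = - \frac{59}{41} \approx -1.439$
$n{\left(b \right)} = \frac{172 + b}{-138 + b}$
$K = 23066$ ($K = 10700 + 12366 = 23066$)
$a = 23092$ ($a = 26 + 23066 = 23092$)
$n{\left(I \right)} - a = \frac{172 - \frac{59}{41}}{-138 - \frac{59}{41}} - 23092 = \frac{1}{- \frac{5717}{41}} \cdot \frac{6993}{41} - 23092 = \left(- \frac{41}{5717}\right) \frac{6993}{41} - 23092 = - \frac{6993}{5717} - 23092 = - \frac{132023957}{5717}$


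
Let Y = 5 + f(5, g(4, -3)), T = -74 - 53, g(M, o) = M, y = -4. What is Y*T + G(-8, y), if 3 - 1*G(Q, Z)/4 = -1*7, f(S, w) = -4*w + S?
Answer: 802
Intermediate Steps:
f(S, w) = S - 4*w
G(Q, Z) = 40 (G(Q, Z) = 12 - (-4)*7 = 12 - 4*(-7) = 12 + 28 = 40)
T = -127
Y = -6 (Y = 5 + (5 - 4*4) = 5 + (5 - 16) = 5 - 11 = -6)
Y*T + G(-8, y) = -6*(-127) + 40 = 762 + 40 = 802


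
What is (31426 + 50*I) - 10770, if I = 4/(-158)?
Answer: 1631724/79 ≈ 20655.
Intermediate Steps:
I = -2/79 (I = 4*(-1/158) = -2/79 ≈ -0.025316)
(31426 + 50*I) - 10770 = (31426 + 50*(-2/79)) - 10770 = (31426 - 100/79) - 10770 = 2482554/79 - 10770 = 1631724/79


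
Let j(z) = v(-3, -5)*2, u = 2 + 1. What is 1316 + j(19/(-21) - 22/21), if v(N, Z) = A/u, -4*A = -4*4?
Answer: 3956/3 ≈ 1318.7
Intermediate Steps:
u = 3
A = 4 (A = -(-1)*4 = -¼*(-16) = 4)
v(N, Z) = 4/3
j(z) = 8/3 (j(z) = (4/3)*2 = 8/3)
1316 + j(19/(-21) - 22/21) = 1316 + 8/3 = 3956/3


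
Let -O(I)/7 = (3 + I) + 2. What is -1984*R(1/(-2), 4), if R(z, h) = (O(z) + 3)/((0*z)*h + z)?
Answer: -113088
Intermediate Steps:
O(I) = -35 - 7*I (O(I) = -7*((3 + I) + 2) = -7*(5 + I) = -35 - 7*I)
R(z, h) = (-32 - 7*z)/z (R(z, h) = ((-35 - 7*z) + 3)/((0*z)*h + z) = (-32 - 7*z)/(0*h + z) = (-32 - 7*z)/(0 + z) = (-32 - 7*z)/z)
-1984*R(1/(-2), 4) = -1984*(-7 - 32/(1/(-2))) = -1984*(-7 - 32/(1*(-1/2))) = -1984*(-7 - 32/(-1/2)) = -1984*(-7 - 32*(-2)) = -1984*(-7 + 64) = -1984*57 = -113088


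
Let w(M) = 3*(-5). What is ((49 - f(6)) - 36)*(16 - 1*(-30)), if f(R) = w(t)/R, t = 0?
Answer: 713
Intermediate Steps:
w(M) = -15
f(R) = -15/R
((49 - f(6)) - 36)*(16 - 1*(-30)) = ((49 - (-15)/6) - 36)*(16 - 1*(-30)) = ((49 - (-15)/6) - 36)*(16 + 30) = ((49 - 1*(-5/2)) - 36)*46 = ((49 + 5/2) - 36)*46 = (103/2 - 36)*46 = (31/2)*46 = 713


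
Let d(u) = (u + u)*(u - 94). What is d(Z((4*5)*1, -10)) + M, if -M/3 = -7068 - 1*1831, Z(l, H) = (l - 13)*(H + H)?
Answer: 92217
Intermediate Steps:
Z(l, H) = 2*H*(-13 + l) (Z(l, H) = (-13 + l)*(2*H) = 2*H*(-13 + l))
d(u) = 2*u*(-94 + u) (d(u) = (2*u)*(-94 + u) = 2*u*(-94 + u))
M = 26697 (M = -3*(-7068 - 1*1831) = -3*(-7068 - 1831) = -3*(-8899) = 26697)
d(Z((4*5)*1, -10)) + M = 2*(2*(-10)*(-13 + (4*5)*1))*(-94 + 2*(-10)*(-13 + (4*5)*1)) + 26697 = 2*(2*(-10)*(-13 + 20*1))*(-94 + 2*(-10)*(-13 + 20*1)) + 26697 = 2*(2*(-10)*(-13 + 20))*(-94 + 2*(-10)*(-13 + 20)) + 26697 = 2*(2*(-10)*7)*(-94 + 2*(-10)*7) + 26697 = 2*(-140)*(-94 - 140) + 26697 = 2*(-140)*(-234) + 26697 = 65520 + 26697 = 92217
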